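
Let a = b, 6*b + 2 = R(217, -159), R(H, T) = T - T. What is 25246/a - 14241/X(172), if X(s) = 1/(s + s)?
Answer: -4974642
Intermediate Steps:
R(H, T) = 0
b = -⅓ (b = -⅓ + (⅙)*0 = -⅓ + 0 = -⅓ ≈ -0.33333)
a = -⅓ ≈ -0.33333
X(s) = 1/(2*s)
25246/a - 14241/X(172) = 25246/(-⅓) - 14241/((½)/172) = 25246*(-3) - 14241/((½)*(1/172)) = -75738 - 14241/1/344 = -75738 - 14241*344 = -75738 - 4898904 = -4974642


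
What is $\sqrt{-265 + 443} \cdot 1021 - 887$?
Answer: $-887 + 1021 \sqrt{178} \approx 12735.0$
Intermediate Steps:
$\sqrt{-265 + 443} \cdot 1021 - 887 = \sqrt{178} \cdot 1021 - 887 = 1021 \sqrt{178} - 887 = -887 + 1021 \sqrt{178}$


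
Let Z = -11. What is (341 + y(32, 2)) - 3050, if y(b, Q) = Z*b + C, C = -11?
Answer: -3072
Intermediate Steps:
y(b, Q) = -11 - 11*b (y(b, Q) = -11*b - 11 = -11 - 11*b)
(341 + y(32, 2)) - 3050 = (341 + (-11 - 11*32)) - 3050 = (341 + (-11 - 352)) - 3050 = (341 - 363) - 3050 = -22 - 3050 = -3072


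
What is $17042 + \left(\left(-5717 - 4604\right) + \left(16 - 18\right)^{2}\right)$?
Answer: $6725$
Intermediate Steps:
$17042 + \left(\left(-5717 - 4604\right) + \left(16 - 18\right)^{2}\right) = 17042 + \left(\left(-5717 - 4604\right) + \left(-2\right)^{2}\right) = 17042 + \left(-10321 + 4\right) = 17042 - 10317 = 6725$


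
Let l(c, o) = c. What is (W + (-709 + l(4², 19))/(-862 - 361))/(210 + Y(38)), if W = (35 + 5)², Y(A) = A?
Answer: 1957493/303304 ≈ 6.4539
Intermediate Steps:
W = 1600 (W = 40² = 1600)
(W + (-709 + l(4², 19))/(-862 - 361))/(210 + Y(38)) = (1600 + (-709 + 4²)/(-862 - 361))/(210 + 38) = (1600 + (-709 + 16)/(-1223))/248 = (1600 - 693*(-1/1223))*(1/248) = (1600 + 693/1223)*(1/248) = (1957493/1223)*(1/248) = 1957493/303304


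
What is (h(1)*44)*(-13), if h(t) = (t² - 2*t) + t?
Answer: 0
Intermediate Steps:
h(t) = t² - t
(h(1)*44)*(-13) = ((1*(-1 + 1))*44)*(-13) = ((1*0)*44)*(-13) = (0*44)*(-13) = 0*(-13) = 0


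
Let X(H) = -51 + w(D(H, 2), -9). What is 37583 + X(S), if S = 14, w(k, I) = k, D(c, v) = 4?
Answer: 37536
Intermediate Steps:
X(H) = -47 (X(H) = -51 + 4 = -47)
37583 + X(S) = 37583 - 47 = 37536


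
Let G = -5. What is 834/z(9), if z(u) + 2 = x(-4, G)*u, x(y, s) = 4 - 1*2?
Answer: 417/8 ≈ 52.125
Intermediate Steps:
x(y, s) = 2 (x(y, s) = 4 - 2 = 2)
z(u) = -2 + 2*u
834/z(9) = 834/(-2 + 2*9) = 834/(-2 + 18) = 834/16 = 834*(1/16) = 417/8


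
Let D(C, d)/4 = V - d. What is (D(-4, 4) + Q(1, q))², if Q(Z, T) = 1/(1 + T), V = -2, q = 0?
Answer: 529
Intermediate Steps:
D(C, d) = -8 - 4*d (D(C, d) = 4*(-2 - d) = -8 - 4*d)
(D(-4, 4) + Q(1, q))² = ((-8 - 4*4) + 1/(1 + 0))² = ((-8 - 16) + 1/1)² = (-24 + 1)² = (-23)² = 529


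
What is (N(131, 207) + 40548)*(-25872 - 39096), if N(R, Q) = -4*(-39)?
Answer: -2644457472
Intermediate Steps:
N(R, Q) = 156
(N(131, 207) + 40548)*(-25872 - 39096) = (156 + 40548)*(-25872 - 39096) = 40704*(-64968) = -2644457472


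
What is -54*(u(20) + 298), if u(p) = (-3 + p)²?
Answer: -31698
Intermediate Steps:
-54*(u(20) + 298) = -54*((-3 + 20)² + 298) = -54*(17² + 298) = -54*(289 + 298) = -54*587 = -31698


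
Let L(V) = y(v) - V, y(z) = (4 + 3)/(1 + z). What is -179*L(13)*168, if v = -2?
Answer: 601440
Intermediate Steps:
y(z) = 7/(1 + z)
L(V) = -7 - V (L(V) = 7/(1 - 2) - V = 7/(-1) - V = 7*(-1) - V = -7 - V)
-179*L(13)*168 = -179*(-7 - 1*13)*168 = -179*(-7 - 13)*168 = -179*(-20)*168 = 3580*168 = 601440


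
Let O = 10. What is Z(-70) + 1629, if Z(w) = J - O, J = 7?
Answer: 1626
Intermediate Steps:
Z(w) = -3 (Z(w) = 7 - 1*10 = 7 - 10 = -3)
Z(-70) + 1629 = -3 + 1629 = 1626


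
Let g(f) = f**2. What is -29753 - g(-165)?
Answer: -56978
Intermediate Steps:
-29753 - g(-165) = -29753 - 1*(-165)**2 = -29753 - 1*27225 = -29753 - 27225 = -56978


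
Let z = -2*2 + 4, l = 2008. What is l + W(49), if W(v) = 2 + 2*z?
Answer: 2010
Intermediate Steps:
z = 0 (z = -4 + 4 = 0)
W(v) = 2 (W(v) = 2 + 2*0 = 2 + 0 = 2)
l + W(49) = 2008 + 2 = 2010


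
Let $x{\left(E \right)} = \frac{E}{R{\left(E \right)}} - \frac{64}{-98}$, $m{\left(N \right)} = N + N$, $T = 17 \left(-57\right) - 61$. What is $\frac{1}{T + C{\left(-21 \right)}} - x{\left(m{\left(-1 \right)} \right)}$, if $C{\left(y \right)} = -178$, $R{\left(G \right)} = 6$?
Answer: $- \frac{56923}{177576} \approx -0.32056$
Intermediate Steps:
$T = -1030$ ($T = -969 - 61 = -1030$)
$m{\left(N \right)} = 2 N$
$x{\left(E \right)} = \frac{32}{49} + \frac{E}{6}$ ($x{\left(E \right)} = \frac{E}{6} - \frac{64}{-98} = E \frac{1}{6} - - \frac{32}{49} = \frac{E}{6} + \frac{32}{49} = \frac{32}{49} + \frac{E}{6}$)
$\frac{1}{T + C{\left(-21 \right)}} - x{\left(m{\left(-1 \right)} \right)} = \frac{1}{-1030 - 178} - \left(\frac{32}{49} + \frac{2 \left(-1\right)}{6}\right) = \frac{1}{-1208} - \left(\frac{32}{49} + \frac{1}{6} \left(-2\right)\right) = - \frac{1}{1208} - \left(\frac{32}{49} - \frac{1}{3}\right) = - \frac{1}{1208} - \frac{47}{147} = - \frac{56923}{177576}$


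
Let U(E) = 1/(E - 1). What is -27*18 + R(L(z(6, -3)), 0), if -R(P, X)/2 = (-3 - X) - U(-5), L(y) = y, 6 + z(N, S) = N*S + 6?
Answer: -1441/3 ≈ -480.33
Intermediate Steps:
U(E) = 1/(-1 + E)
z(N, S) = N*S (z(N, S) = -6 + (N*S + 6) = -6 + (6 + N*S) = N*S)
R(P, X) = 17/3 + 2*X (R(P, X) = -2*((-3 - X) - 1/(-1 - 5)) = -2*((-3 - X) - 1/(-6)) = -2*((-3 - X) - 1*(-1/6)) = -2*((-3 - X) + 1/6) = -2*(-17/6 - X) = 17/3 + 2*X)
-27*18 + R(L(z(6, -3)), 0) = -27*18 + (17/3 + 2*0) = -486 + (17/3 + 0) = -486 + 17/3 = -1441/3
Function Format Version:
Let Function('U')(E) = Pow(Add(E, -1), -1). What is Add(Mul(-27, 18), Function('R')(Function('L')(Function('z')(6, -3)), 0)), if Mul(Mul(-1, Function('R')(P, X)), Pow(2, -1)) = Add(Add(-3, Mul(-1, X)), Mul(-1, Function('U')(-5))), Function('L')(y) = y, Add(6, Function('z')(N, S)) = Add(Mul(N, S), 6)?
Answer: Rational(-1441, 3) ≈ -480.33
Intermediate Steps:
Function('U')(E) = Pow(Add(-1, E), -1)
Function('z')(N, S) = Mul(N, S) (Function('z')(N, S) = Add(-6, Add(Mul(N, S), 6)) = Add(-6, Add(6, Mul(N, S))) = Mul(N, S))
Function('R')(P, X) = Add(Rational(17, 3), Mul(2, X)) (Function('R')(P, X) = Mul(-2, Add(Add(-3, Mul(-1, X)), Mul(-1, Pow(Add(-1, -5), -1)))) = Mul(-2, Add(Add(-3, Mul(-1, X)), Mul(-1, Pow(-6, -1)))) = Mul(-2, Add(Add(-3, Mul(-1, X)), Mul(-1, Rational(-1, 6)))) = Mul(-2, Add(Add(-3, Mul(-1, X)), Rational(1, 6))) = Mul(-2, Add(Rational(-17, 6), Mul(-1, X))) = Add(Rational(17, 3), Mul(2, X)))
Add(Mul(-27, 18), Function('R')(Function('L')(Function('z')(6, -3)), 0)) = Add(Mul(-27, 18), Add(Rational(17, 3), Mul(2, 0))) = Add(-486, Add(Rational(17, 3), 0)) = Add(-486, Rational(17, 3)) = Rational(-1441, 3)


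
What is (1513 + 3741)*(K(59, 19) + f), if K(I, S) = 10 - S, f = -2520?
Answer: -13287366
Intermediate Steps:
(1513 + 3741)*(K(59, 19) + f) = (1513 + 3741)*((10 - 1*19) - 2520) = 5254*((10 - 19) - 2520) = 5254*(-9 - 2520) = 5254*(-2529) = -13287366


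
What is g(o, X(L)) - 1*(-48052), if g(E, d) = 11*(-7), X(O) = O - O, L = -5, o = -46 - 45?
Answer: 47975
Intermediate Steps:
o = -91
X(O) = 0
g(E, d) = -77
g(o, X(L)) - 1*(-48052) = -77 - 1*(-48052) = -77 + 48052 = 47975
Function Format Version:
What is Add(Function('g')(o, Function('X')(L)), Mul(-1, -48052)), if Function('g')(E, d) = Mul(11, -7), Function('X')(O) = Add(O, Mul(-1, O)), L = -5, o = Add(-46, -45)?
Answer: 47975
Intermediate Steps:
o = -91
Function('X')(O) = 0
Function('g')(E, d) = -77
Add(Function('g')(o, Function('X')(L)), Mul(-1, -48052)) = Add(-77, Mul(-1, -48052)) = Add(-77, 48052) = 47975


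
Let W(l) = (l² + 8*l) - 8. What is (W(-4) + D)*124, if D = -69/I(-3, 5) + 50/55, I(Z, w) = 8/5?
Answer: -180637/22 ≈ -8210.8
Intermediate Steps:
I(Z, w) = 8/5 (I(Z, w) = 8*(⅕) = 8/5)
D = -3715/88 (D = -69/8/5 + 50/55 = -69*5/8 + 50*(1/55) = -345/8 + 10/11 = -3715/88 ≈ -42.216)
W(l) = -8 + l² + 8*l
(W(-4) + D)*124 = ((-8 + (-4)² + 8*(-4)) - 3715/88)*124 = ((-8 + 16 - 32) - 3715/88)*124 = (-24 - 3715/88)*124 = -5827/88*124 = -180637/22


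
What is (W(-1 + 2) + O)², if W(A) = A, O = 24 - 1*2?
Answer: 529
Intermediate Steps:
O = 22 (O = 24 - 2 = 22)
(W(-1 + 2) + O)² = ((-1 + 2) + 22)² = (1 + 22)² = 23² = 529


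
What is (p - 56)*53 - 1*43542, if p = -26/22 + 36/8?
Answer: -1019351/22 ≈ -46334.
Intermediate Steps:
p = 73/22 (p = -26*1/22 + 36*(⅛) = -13/11 + 9/2 = 73/22 ≈ 3.3182)
(p - 56)*53 - 1*43542 = (73/22 - 56)*53 - 1*43542 = -1159/22*53 - 43542 = -61427/22 - 43542 = -1019351/22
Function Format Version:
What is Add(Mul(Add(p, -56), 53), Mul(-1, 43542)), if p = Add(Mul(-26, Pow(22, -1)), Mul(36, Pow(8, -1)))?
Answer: Rational(-1019351, 22) ≈ -46334.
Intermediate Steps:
p = Rational(73, 22) (p = Add(Mul(-26, Rational(1, 22)), Mul(36, Rational(1, 8))) = Add(Rational(-13, 11), Rational(9, 2)) = Rational(73, 22) ≈ 3.3182)
Add(Mul(Add(p, -56), 53), Mul(-1, 43542)) = Add(Mul(Add(Rational(73, 22), -56), 53), Mul(-1, 43542)) = Add(Mul(Rational(-1159, 22), 53), -43542) = Add(Rational(-61427, 22), -43542) = Rational(-1019351, 22)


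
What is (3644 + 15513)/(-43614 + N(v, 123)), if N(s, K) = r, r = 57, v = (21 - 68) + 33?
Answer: -19157/43557 ≈ -0.43981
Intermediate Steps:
v = -14 (v = -47 + 33 = -14)
N(s, K) = 57
(3644 + 15513)/(-43614 + N(v, 123)) = (3644 + 15513)/(-43614 + 57) = 19157/(-43557) = 19157*(-1/43557) = -19157/43557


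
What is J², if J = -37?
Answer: 1369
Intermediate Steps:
J² = (-37)² = 1369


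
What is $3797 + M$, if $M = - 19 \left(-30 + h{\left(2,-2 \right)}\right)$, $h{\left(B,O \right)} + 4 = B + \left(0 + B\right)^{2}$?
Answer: $4329$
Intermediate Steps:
$h{\left(B,O \right)} = -4 + B + B^{2}$ ($h{\left(B,O \right)} = -4 + \left(B + \left(0 + B\right)^{2}\right) = -4 + \left(B + B^{2}\right) = -4 + B + B^{2}$)
$M = 532$ ($M = - 19 \left(-30 + \left(-4 + 2 + 2^{2}\right)\right) = - 19 \left(-30 + \left(-4 + 2 + 4\right)\right) = - 19 \left(-30 + 2\right) = \left(-19\right) \left(-28\right) = 532$)
$3797 + M = 3797 + 532 = 4329$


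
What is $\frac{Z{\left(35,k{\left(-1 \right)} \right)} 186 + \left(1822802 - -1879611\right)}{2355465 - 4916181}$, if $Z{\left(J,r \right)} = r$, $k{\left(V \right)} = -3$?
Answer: $- \frac{3701855}{2560716} \approx -1.4456$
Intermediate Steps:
$\frac{Z{\left(35,k{\left(-1 \right)} \right)} 186 + \left(1822802 - -1879611\right)}{2355465 - 4916181} = \frac{\left(-3\right) 186 + \left(1822802 - -1879611\right)}{2355465 - 4916181} = \frac{-558 + \left(1822802 + 1879611\right)}{-2560716} = \left(-558 + 3702413\right) \left(- \frac{1}{2560716}\right) = 3701855 \left(- \frac{1}{2560716}\right) = - \frac{3701855}{2560716}$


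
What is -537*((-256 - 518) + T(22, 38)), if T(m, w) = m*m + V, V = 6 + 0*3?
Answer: 152508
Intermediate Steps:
V = 6 (V = 6 + 0 = 6)
T(m, w) = 6 + m**2 (T(m, w) = m*m + 6 = m**2 + 6 = 6 + m**2)
-537*((-256 - 518) + T(22, 38)) = -537*((-256 - 518) + (6 + 22**2)) = -537*(-774 + (6 + 484)) = -537*(-774 + 490) = -537*(-284) = 152508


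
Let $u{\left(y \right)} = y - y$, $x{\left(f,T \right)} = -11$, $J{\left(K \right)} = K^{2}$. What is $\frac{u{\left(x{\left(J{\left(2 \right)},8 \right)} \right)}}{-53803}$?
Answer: $0$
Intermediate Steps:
$u{\left(y \right)} = 0$
$\frac{u{\left(x{\left(J{\left(2 \right)},8 \right)} \right)}}{-53803} = \frac{0}{-53803} = 0 \left(- \frac{1}{53803}\right) = 0$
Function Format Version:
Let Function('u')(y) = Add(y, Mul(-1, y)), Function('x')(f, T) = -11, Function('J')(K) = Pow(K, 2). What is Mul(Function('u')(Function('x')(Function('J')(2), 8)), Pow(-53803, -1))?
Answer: 0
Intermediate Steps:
Function('u')(y) = 0
Mul(Function('u')(Function('x')(Function('J')(2), 8)), Pow(-53803, -1)) = Mul(0, Pow(-53803, -1)) = Mul(0, Rational(-1, 53803)) = 0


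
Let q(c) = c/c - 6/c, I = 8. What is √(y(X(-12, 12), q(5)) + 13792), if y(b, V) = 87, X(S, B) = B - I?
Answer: √13879 ≈ 117.81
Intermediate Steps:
X(S, B) = -8 + B (X(S, B) = B - 1*8 = B - 8 = -8 + B)
q(c) = 1 - 6/c
√(y(X(-12, 12), q(5)) + 13792) = √(87 + 13792) = √13879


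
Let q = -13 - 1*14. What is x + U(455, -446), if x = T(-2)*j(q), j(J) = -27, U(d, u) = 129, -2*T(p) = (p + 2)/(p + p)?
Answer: 129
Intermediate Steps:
T(p) = -(2 + p)/(4*p) (T(p) = -(p + 2)/(2*(p + p)) = -(2 + p)/(2*(2*p)) = -(2 + p)*1/(2*p)/2 = -(2 + p)/(4*p))
q = -27 (q = -13 - 14 = -27)
x = 0 (x = ((¼)*(-2 - 1*(-2))/(-2))*(-27) = ((¼)*(-½)*(-2 + 2))*(-27) = ((¼)*(-½)*0)*(-27) = 0*(-27) = 0)
x + U(455, -446) = 0 + 129 = 129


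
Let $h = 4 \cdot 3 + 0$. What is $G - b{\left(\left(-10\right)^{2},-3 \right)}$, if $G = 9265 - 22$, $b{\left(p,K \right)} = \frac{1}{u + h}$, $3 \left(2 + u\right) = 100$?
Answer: $\frac{1201587}{130} \approx 9243.0$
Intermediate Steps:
$u = \frac{94}{3}$ ($u = -2 + \frac{1}{3} \cdot 100 = -2 + \frac{100}{3} = \frac{94}{3} \approx 31.333$)
$h = 12$ ($h = 12 + 0 = 12$)
$b{\left(p,K \right)} = \frac{3}{130}$ ($b{\left(p,K \right)} = \frac{1}{\frac{94}{3} + 12} = \frac{1}{\frac{130}{3}} = \frac{3}{130}$)
$G = 9243$ ($G = 9265 - 22 = 9243$)
$G - b{\left(\left(-10\right)^{2},-3 \right)} = 9243 - \frac{3}{130} = \frac{1201587}{130}$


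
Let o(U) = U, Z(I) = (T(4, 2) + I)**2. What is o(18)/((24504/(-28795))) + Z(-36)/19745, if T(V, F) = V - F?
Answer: -1700950721/80638580 ≈ -21.094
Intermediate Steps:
Z(I) = (2 + I)**2 (Z(I) = ((4 - 1*2) + I)**2 = ((4 - 2) + I)**2 = (2 + I)**2)
o(18)/((24504/(-28795))) + Z(-36)/19745 = 18/((24504/(-28795))) + (2 - 36)**2/19745 = 18/((24504*(-1/28795))) + (-34)**2*(1/19745) = 18/(-24504/28795) + 1156*(1/19745) = 18*(-28795/24504) + 1156/19745 = -86385/4084 + 1156/19745 = -1700950721/80638580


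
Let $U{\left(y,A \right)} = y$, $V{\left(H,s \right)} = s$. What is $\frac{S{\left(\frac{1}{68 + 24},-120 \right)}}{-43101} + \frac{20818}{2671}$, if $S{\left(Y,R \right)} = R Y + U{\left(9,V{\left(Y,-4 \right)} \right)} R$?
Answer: $\frac{6901263328}{882607911} \approx 7.8192$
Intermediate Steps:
$S{\left(Y,R \right)} = 9 R + R Y$ ($S{\left(Y,R \right)} = R Y + 9 R = 9 R + R Y$)
$\frac{S{\left(\frac{1}{68 + 24},-120 \right)}}{-43101} + \frac{20818}{2671} = \frac{\left(-120\right) \left(9 + \frac{1}{68 + 24}\right)}{-43101} + \frac{20818}{2671} = - 120 \left(9 + \frac{1}{92}\right) \left(- \frac{1}{43101}\right) + 20818 \cdot \frac{1}{2671} = - 120 \left(9 + \frac{1}{92}\right) \left(- \frac{1}{43101}\right) + \frac{20818}{2671} = \left(-120\right) \frac{829}{92} \left(- \frac{1}{43101}\right) + \frac{20818}{2671} = \left(- \frac{24870}{23}\right) \left(- \frac{1}{43101}\right) + \frac{20818}{2671} = \frac{8290}{330441} + \frac{20818}{2671} = \frac{6901263328}{882607911}$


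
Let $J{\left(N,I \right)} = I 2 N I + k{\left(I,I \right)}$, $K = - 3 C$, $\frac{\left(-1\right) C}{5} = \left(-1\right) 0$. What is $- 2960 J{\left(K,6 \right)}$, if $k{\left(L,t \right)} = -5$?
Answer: $14800$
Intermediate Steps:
$C = 0$ ($C = - 5 \left(\left(-1\right) 0\right) = \left(-5\right) 0 = 0$)
$K = 0$ ($K = \left(-3\right) 0 = 0$)
$J{\left(N,I \right)} = -5 + 2 N I^{2}$ ($J{\left(N,I \right)} = I 2 N I - 5 = 2 I N I - 5 = 2 N I^{2} - 5 = -5 + 2 N I^{2}$)
$- 2960 J{\left(K,6 \right)} = - 2960 \left(-5 + 2 \cdot 0 \cdot 6^{2}\right) = - 2960 \left(-5 + 2 \cdot 0 \cdot 36\right) = - 2960 \left(-5 + 0\right) = \left(-2960\right) \left(-5\right) = 14800$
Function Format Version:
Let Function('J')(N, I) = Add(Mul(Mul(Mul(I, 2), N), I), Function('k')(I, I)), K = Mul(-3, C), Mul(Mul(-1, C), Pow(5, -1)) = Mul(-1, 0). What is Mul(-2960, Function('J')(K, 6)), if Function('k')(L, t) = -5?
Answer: 14800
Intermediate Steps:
C = 0 (C = Mul(-5, Mul(-1, 0)) = Mul(-5, 0) = 0)
K = 0 (K = Mul(-3, 0) = 0)
Function('J')(N, I) = Add(-5, Mul(2, N, Pow(I, 2))) (Function('J')(N, I) = Add(Mul(Mul(Mul(I, 2), N), I), -5) = Add(Mul(Mul(Mul(2, I), N), I), -5) = Add(Mul(Mul(2, I, N), I), -5) = Add(Mul(2, N, Pow(I, 2)), -5) = Add(-5, Mul(2, N, Pow(I, 2))))
Mul(-2960, Function('J')(K, 6)) = Mul(-2960, Add(-5, Mul(2, 0, Pow(6, 2)))) = Mul(-2960, Add(-5, Mul(2, 0, 36))) = Mul(-2960, Add(-5, 0)) = Mul(-2960, -5) = 14800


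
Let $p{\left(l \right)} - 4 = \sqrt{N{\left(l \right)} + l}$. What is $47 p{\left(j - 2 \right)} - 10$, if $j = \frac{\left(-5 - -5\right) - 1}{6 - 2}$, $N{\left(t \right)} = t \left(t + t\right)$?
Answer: $178 + \frac{141 \sqrt{14}}{4} \approx 309.89$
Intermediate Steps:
$N{\left(t \right)} = 2 t^{2}$ ($N{\left(t \right)} = t 2 t = 2 t^{2}$)
$j = - \frac{1}{4}$ ($j = \frac{\left(-5 + 5\right) - 1}{4} = \left(0 - 1\right) \frac{1}{4} = \left(-1\right) \frac{1}{4} = - \frac{1}{4} \approx -0.25$)
$p{\left(l \right)} = 4 + \sqrt{l + 2 l^{2}}$ ($p{\left(l \right)} = 4 + \sqrt{2 l^{2} + l} = 4 + \sqrt{l + 2 l^{2}}$)
$47 p{\left(j - 2 \right)} - 10 = 47 \left(4 + \sqrt{\left(- \frac{1}{4} - 2\right) \left(1 + 2 \left(- \frac{1}{4} - 2\right)\right)}\right) - 10 = 47 \left(4 + \sqrt{- \frac{9 \left(1 + 2 \left(- \frac{9}{4}\right)\right)}{4}}\right) - 10 = 47 \left(4 + \sqrt{- \frac{9 \left(1 - \frac{9}{2}\right)}{4}}\right) - 10 = 47 \left(4 + \sqrt{\left(- \frac{9}{4}\right) \left(- \frac{7}{2}\right)}\right) - 10 = 47 \left(4 + \sqrt{\frac{63}{8}}\right) - 10 = 47 \left(4 + \frac{3 \sqrt{14}}{4}\right) - 10 = \left(188 + \frac{141 \sqrt{14}}{4}\right) - 10 = 178 + \frac{141 \sqrt{14}}{4}$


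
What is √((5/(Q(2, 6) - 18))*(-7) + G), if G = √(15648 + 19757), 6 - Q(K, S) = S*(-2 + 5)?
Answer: √(42 + 36*√35405)/6 ≈ 13.760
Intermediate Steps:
Q(K, S) = 6 - 3*S (Q(K, S) = 6 - S*(-2 + 5) = 6 - S*3 = 6 - 3*S)
G = √35405 ≈ 188.16
√((5/(Q(2, 6) - 18))*(-7) + G) = √((5/((6 - 3*6) - 18))*(-7) + √35405) = √((5/((6 - 18) - 18))*(-7) + √35405) = √((5/(-12 - 18))*(-7) + √35405) = √((5/(-30))*(-7) + √35405) = √((5*(-1/30))*(-7) + √35405) = √(-⅙*(-7) + √35405) = √(7/6 + √35405)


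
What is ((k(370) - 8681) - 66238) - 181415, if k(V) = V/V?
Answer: -256333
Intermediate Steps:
k(V) = 1
((k(370) - 8681) - 66238) - 181415 = ((1 - 8681) - 66238) - 181415 = (-8680 - 66238) - 181415 = -74918 - 181415 = -256333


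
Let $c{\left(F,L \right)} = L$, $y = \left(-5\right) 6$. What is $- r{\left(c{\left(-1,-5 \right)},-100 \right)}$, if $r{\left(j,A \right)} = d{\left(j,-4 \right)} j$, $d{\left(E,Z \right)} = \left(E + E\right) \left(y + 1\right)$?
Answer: $1450$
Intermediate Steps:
$y = -30$
$d{\left(E,Z \right)} = - 58 E$ ($d{\left(E,Z \right)} = \left(E + E\right) \left(-30 + 1\right) = 2 E \left(-29\right) = - 58 E$)
$r{\left(j,A \right)} = - 58 j^{2}$ ($r{\left(j,A \right)} = - 58 j j = - 58 j^{2}$)
$- r{\left(c{\left(-1,-5 \right)},-100 \right)} = - \left(-58\right) \left(-5\right)^{2} = - \left(-58\right) 25 = \left(-1\right) \left(-1450\right) = 1450$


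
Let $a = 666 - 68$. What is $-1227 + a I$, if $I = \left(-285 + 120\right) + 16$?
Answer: $-90329$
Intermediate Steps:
$a = 598$ ($a = 666 - 68 = 598$)
$I = -149$ ($I = -165 + 16 = -149$)
$-1227 + a I = -1227 + 598 \left(-149\right) = -1227 - 89102 = -90329$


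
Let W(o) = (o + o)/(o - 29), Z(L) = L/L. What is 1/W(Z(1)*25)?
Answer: -2/25 ≈ -0.080000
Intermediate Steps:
Z(L) = 1
W(o) = 2*o/(-29 + o) (W(o) = (2*o)/(-29 + o) = 2*o/(-29 + o))
1/W(Z(1)*25) = 1/(2*(1*25)/(-29 + 1*25)) = 1/(2*25/(-29 + 25)) = 1/(2*25/(-4)) = 1/(2*25*(-¼)) = 1/(-25/2) = -2/25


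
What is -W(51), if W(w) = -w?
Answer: 51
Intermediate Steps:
-W(51) = -(-1)*51 = -1*(-51) = 51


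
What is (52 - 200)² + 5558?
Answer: 27462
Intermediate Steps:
(52 - 200)² + 5558 = (-148)² + 5558 = 21904 + 5558 = 27462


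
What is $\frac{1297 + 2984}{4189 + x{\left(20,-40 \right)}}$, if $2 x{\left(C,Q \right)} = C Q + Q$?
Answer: $\frac{4281}{3769} \approx 1.1358$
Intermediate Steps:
$x{\left(C,Q \right)} = \frac{Q}{2} + \frac{C Q}{2}$ ($x{\left(C,Q \right)} = \frac{C Q + Q}{2} = \frac{Q + C Q}{2} = \frac{Q}{2} + \frac{C Q}{2}$)
$\frac{1297 + 2984}{4189 + x{\left(20,-40 \right)}} = \frac{1297 + 2984}{4189 + \frac{1}{2} \left(-40\right) \left(1 + 20\right)} = \frac{4281}{4189 + \frac{1}{2} \left(-40\right) 21} = \frac{4281}{4189 - 420} = \frac{4281}{3769}$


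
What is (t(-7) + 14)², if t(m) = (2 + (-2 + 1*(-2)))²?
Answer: 324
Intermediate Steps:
t(m) = 4 (t(m) = (2 + (-2 - 2))² = (2 - 4)² = (-2)² = 4)
(t(-7) + 14)² = (4 + 14)² = 18² = 324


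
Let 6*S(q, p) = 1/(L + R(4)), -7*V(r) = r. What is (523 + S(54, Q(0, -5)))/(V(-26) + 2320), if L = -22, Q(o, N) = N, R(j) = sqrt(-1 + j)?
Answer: 2641373/11735919 - 7*sqrt(3)/46943676 ≈ 0.22507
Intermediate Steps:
V(r) = -r/7
S(q, p) = 1/(6*(-22 + sqrt(3))) (S(q, p) = 1/(6*(-22 + sqrt(-1 + 4))) = 1/(6*(-22 + sqrt(3))))
(523 + S(54, Q(0, -5)))/(V(-26) + 2320) = (523 + (-11/1443 - sqrt(3)/2886))/(-1/7*(-26) + 2320) = (754678/1443 - sqrt(3)/2886)/(26/7 + 2320) = (754678/1443 - sqrt(3)/2886)/(16266/7) = (754678/1443 - sqrt(3)/2886)*(7/16266) = 2641373/11735919 - 7*sqrt(3)/46943676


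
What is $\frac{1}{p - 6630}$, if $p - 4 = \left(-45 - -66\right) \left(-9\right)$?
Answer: $- \frac{1}{6815} \approx -0.00014674$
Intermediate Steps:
$p = -185$ ($p = 4 + \left(-45 - -66\right) \left(-9\right) = 4 + \left(-45 + 66\right) \left(-9\right) = 4 + 21 \left(-9\right) = 4 - 189 = -185$)
$\frac{1}{p - 6630} = \frac{1}{-185 - 6630} = \frac{1}{-6815} = - \frac{1}{6815}$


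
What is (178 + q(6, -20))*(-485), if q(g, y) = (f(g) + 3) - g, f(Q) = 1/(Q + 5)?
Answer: -934110/11 ≈ -84919.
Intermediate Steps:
f(Q) = 1/(5 + Q)
q(g, y) = 3 + 1/(5 + g) - g (q(g, y) = (1/(5 + g) + 3) - g = (3 + 1/(5 + g)) - g = 3 + 1/(5 + g) - g)
(178 + q(6, -20))*(-485) = (178 + (1 + (3 - 1*6)*(5 + 6))/(5 + 6))*(-485) = (178 + (1 + (3 - 6)*11)/11)*(-485) = (178 + (1 - 3*11)/11)*(-485) = (178 + (1 - 33)/11)*(-485) = (178 + (1/11)*(-32))*(-485) = (178 - 32/11)*(-485) = (1926/11)*(-485) = -934110/11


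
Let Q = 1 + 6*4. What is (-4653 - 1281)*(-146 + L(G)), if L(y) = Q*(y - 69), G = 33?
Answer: 6206964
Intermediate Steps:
Q = 25 (Q = 1 + 24 = 25)
L(y) = -1725 + 25*y (L(y) = 25*(y - 69) = 25*(-69 + y) = -1725 + 25*y)
(-4653 - 1281)*(-146 + L(G)) = (-4653 - 1281)*(-146 + (-1725 + 25*33)) = -5934*(-146 + (-1725 + 825)) = -5934*(-146 - 900) = -5934*(-1046) = 6206964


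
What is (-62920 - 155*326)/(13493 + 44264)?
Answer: -113450/57757 ≈ -1.9643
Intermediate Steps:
(-62920 - 155*326)/(13493 + 44264) = (-62920 - 50530)/57757 = -113450*1/57757 = -113450/57757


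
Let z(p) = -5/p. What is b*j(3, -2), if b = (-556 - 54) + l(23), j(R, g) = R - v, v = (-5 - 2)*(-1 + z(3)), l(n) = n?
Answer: 27589/3 ≈ 9196.3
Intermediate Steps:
v = 56/3 (v = (-5 - 2)*(-1 - 5/3) = -7*(-1 - 5*⅓) = -7*(-1 - 5/3) = -7*(-8/3) = 56/3 ≈ 18.667)
j(R, g) = -56/3 + R (j(R, g) = R - 1*56/3 = R - 56/3 = -56/3 + R)
b = -587 (b = (-556 - 54) + 23 = -610 + 23 = -587)
b*j(3, -2) = -587*(-56/3 + 3) = -587*(-47/3) = 27589/3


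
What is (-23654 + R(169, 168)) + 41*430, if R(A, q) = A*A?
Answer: 22537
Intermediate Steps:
R(A, q) = A**2
(-23654 + R(169, 168)) + 41*430 = (-23654 + 169**2) + 41*430 = (-23654 + 28561) + 17630 = 4907 + 17630 = 22537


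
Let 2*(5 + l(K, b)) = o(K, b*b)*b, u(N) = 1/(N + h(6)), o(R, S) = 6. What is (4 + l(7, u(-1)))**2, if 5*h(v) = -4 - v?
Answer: 4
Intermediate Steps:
h(v) = -4/5 - v/5 (h(v) = (-4 - v)/5 = -4/5 - v/5)
u(N) = 1/(-2 + N) (u(N) = 1/(N + (-4/5 - 1/5*6)) = 1/(N + (-4/5 - 6/5)) = 1/(N - 2) = 1/(-2 + N))
l(K, b) = -5 + 3*b (l(K, b) = -5 + (6*b)/2 = -5 + 3*b)
(4 + l(7, u(-1)))**2 = (4 + (-5 + 3/(-2 - 1)))**2 = (4 + (-5 + 3/(-3)))**2 = (4 + (-5 + 3*(-1/3)))**2 = (4 + (-5 - 1))**2 = (4 - 6)**2 = (-2)**2 = 4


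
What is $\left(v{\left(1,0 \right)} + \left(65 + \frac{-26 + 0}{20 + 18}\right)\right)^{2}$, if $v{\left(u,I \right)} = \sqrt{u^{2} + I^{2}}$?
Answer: $\frac{1540081}{361} \approx 4266.2$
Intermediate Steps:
$v{\left(u,I \right)} = \sqrt{I^{2} + u^{2}}$
$\left(v{\left(1,0 \right)} + \left(65 + \frac{-26 + 0}{20 + 18}\right)\right)^{2} = \left(\sqrt{0^{2} + 1^{2}} + \left(65 + \frac{-26 + 0}{20 + 18}\right)\right)^{2} = \left(\sqrt{0 + 1} + \left(65 - \frac{26}{38}\right)\right)^{2} = \left(\sqrt{1} + \left(65 - \frac{13}{19}\right)\right)^{2} = \left(1 + \left(65 - \frac{13}{19}\right)\right)^{2} = \left(1 + \frac{1222}{19}\right)^{2} = \left(\frac{1241}{19}\right)^{2} = \frac{1540081}{361}$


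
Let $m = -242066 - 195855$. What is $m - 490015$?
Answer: $-927936$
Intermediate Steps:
$m = -437921$
$m - 490015 = -437921 - 490015 = -927936$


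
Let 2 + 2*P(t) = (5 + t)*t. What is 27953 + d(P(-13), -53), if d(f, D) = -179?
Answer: 27774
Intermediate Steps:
P(t) = -1 + t*(5 + t)/2 (P(t) = -1 + ((5 + t)*t)/2 = -1 + (t*(5 + t))/2 = -1 + t*(5 + t)/2)
27953 + d(P(-13), -53) = 27953 - 179 = 27774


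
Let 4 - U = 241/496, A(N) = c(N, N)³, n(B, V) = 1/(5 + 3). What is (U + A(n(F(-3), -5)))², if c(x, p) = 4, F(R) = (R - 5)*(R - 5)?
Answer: 1121379169/246016 ≈ 4558.2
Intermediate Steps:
F(R) = (-5 + R)² (F(R) = (-5 + R)*(-5 + R) = (-5 + R)²)
n(B, V) = ⅛ (n(B, V) = 1/8 = ⅛)
A(N) = 64 (A(N) = 4³ = 64)
U = 1743/496 (U = 4 - 241/496 = 1743/496 ≈ 3.5141)
(U + A(n(F(-3), -5)))² = (1743/496 + 64)² = (33487/496)² = 1121379169/246016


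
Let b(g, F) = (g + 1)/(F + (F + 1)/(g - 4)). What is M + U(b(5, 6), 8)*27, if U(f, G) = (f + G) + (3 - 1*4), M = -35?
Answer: 2164/13 ≈ 166.46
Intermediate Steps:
b(g, F) = (1 + g)/(F + (1 + F)/(-4 + g))
U(f, G) = -1 + G + f (U(f, G) = (G + f) + (3 - 4) = (G + f) - 1 = -1 + G + f)
M + U(b(5, 6), 8)*27 = -35 + (-1 + 8 + (-4 + 5² - 3*5)/(1 - 3*6 + 6*5))*27 = -35 + (-1 + 8 + (-4 + 25 - 15)/(1 - 18 + 30))*27 = -35 + (-1 + 8 + 6/13)*27 = -35 + (97/13)*27 = -35 + 2619/13 = 2164/13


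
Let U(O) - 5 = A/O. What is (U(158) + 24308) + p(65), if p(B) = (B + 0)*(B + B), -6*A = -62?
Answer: 15529693/474 ≈ 32763.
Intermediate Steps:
A = 31/3 (A = -⅙*(-62) = 31/3 ≈ 10.333)
p(B) = 2*B² (p(B) = B*(2*B) = 2*B²)
U(O) = 5 + 31/(3*O)
(U(158) + 24308) + p(65) = ((5 + (31/3)/158) + 24308) + 2*65² = ((5 + (31/3)*(1/158)) + 24308) + 2*4225 = ((5 + 31/474) + 24308) + 8450 = (2401/474 + 24308) + 8450 = 11524393/474 + 8450 = 15529693/474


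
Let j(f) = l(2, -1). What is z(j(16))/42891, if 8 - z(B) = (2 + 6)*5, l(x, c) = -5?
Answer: -32/42891 ≈ -0.00074608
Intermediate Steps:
j(f) = -5
z(B) = -32 (z(B) = 8 - (2 + 6)*5 = 8 - 8*5 = 8 - 1*40 = 8 - 40 = -32)
z(j(16))/42891 = -32/42891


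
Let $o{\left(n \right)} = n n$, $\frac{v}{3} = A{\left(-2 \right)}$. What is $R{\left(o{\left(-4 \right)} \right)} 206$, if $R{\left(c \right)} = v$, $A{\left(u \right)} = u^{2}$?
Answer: $2472$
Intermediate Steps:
$v = 12$ ($v = 3 \left(-2\right)^{2} = 3 \cdot 4 = 12$)
$o{\left(n \right)} = n^{2}$
$R{\left(c \right)} = 12$
$R{\left(o{\left(-4 \right)} \right)} 206 = 12 \cdot 206 = 2472$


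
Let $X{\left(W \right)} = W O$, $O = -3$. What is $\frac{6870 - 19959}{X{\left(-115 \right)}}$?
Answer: $- \frac{4363}{115} \approx -37.939$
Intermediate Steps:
$X{\left(W \right)} = - 3 W$ ($X{\left(W \right)} = W \left(-3\right) = - 3 W$)
$\frac{6870 - 19959}{X{\left(-115 \right)}} = \frac{6870 - 19959}{\left(-3\right) \left(-115\right)} = - \frac{13089}{345} = \left(-13089\right) \frac{1}{345} = - \frac{4363}{115}$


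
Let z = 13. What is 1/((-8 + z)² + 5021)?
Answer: 1/5046 ≈ 0.00019818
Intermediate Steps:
1/((-8 + z)² + 5021) = 1/((-8 + 13)² + 5021) = 1/(5² + 5021) = 1/(25 + 5021) = 1/5046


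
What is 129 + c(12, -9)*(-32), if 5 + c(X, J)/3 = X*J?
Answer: 10977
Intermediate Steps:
c(X, J) = -15 + 3*J*X (c(X, J) = -15 + 3*(X*J) = -15 + 3*(J*X) = -15 + 3*J*X)
129 + c(12, -9)*(-32) = 129 + (-15 + 3*(-9)*12)*(-32) = 129 + (-15 - 324)*(-32) = 129 - 339*(-32) = 129 + 10848 = 10977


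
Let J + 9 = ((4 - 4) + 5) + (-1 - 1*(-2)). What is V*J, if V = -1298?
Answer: 3894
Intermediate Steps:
J = -3 (J = -9 + (((4 - 4) + 5) + (-1 - 1*(-2))) = -9 + ((0 + 5) + (-1 + 2)) = -9 + (5 + 1) = -9 + 6 = -3)
V*J = -1298*(-3) = 3894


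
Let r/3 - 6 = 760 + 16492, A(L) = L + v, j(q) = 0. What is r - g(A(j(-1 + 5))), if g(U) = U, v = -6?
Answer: 51780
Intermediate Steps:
A(L) = -6 + L (A(L) = L - 6 = -6 + L)
r = 51774 (r = 18 + 3*(760 + 16492) = 18 + 3*17252 = 18 + 51756 = 51774)
r - g(A(j(-1 + 5))) = 51774 - (-6 + 0) = 51774 - 1*(-6) = 51774 + 6 = 51780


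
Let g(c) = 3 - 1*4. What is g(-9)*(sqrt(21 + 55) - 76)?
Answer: 76 - 2*sqrt(19) ≈ 67.282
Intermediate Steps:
g(c) = -1 (g(c) = 3 - 4 = -1)
g(-9)*(sqrt(21 + 55) - 76) = -(sqrt(21 + 55) - 76) = -(sqrt(76) - 76) = -(2*sqrt(19) - 76) = -(-76 + 2*sqrt(19)) = 76 - 2*sqrt(19)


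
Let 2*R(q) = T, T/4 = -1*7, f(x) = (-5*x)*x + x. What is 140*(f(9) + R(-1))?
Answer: -57400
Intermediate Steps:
f(x) = x - 5*x² (f(x) = -5*x² + x = x - 5*x²)
T = -28 (T = 4*(-1*7) = 4*(-7) = -28)
R(q) = -14 (R(q) = (½)*(-28) = -14)
140*(f(9) + R(-1)) = 140*(9*(1 - 5*9) - 14) = 140*(9*(1 - 45) - 14) = 140*(9*(-44) - 14) = 140*(-396 - 14) = 140*(-410) = -57400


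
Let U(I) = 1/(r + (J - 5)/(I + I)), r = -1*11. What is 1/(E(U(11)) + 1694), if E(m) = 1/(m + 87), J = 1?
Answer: 10690/18108983 ≈ 0.00059032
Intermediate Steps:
r = -11
U(I) = 1/(-11 - 2/I) (U(I) = 1/(-11 + (1 - 5)/(I + I)) = 1/(-11 - 4*1/(2*I)) = 1/(-11 - 2/I))
E(m) = 1/(87 + m)
1/(E(U(11)) + 1694) = 1/(1/(87 + 11/(-2 - 11*11)) + 1694) = 1/(1/(87 + 11/(-2 - 121)) + 1694) = 1/(1/(87 + 11/(-123)) + 1694) = 1/(1/(87 + 11*(-1/123)) + 1694) = 1/(1/(87 - 11/123) + 1694) = 1/(1/(10690/123) + 1694) = 1/(123/10690 + 1694) = 1/(18108983/10690) = 10690/18108983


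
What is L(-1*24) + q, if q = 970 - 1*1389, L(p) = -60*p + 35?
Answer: 1056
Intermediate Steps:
L(p) = 35 - 60*p
q = -419 (q = 970 - 1389 = -419)
L(-1*24) + q = (35 - (-60)*24) - 419 = (35 - 60*(-24)) - 419 = (35 + 1440) - 419 = 1475 - 419 = 1056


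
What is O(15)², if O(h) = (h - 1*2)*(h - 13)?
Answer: 676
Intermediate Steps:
O(h) = (-13 + h)*(-2 + h) (O(h) = (h - 2)*(-13 + h) = (-2 + h)*(-13 + h) = (-13 + h)*(-2 + h))
O(15)² = (26 + 15² - 15*15)² = (26 + 225 - 225)² = 26² = 676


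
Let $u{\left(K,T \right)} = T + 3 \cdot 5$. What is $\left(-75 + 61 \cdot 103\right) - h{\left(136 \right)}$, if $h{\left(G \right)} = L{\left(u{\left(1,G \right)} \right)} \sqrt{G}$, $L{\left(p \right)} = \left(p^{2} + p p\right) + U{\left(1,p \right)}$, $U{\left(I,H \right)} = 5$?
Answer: $6208 - 91214 \sqrt{34} \approx -5.2566 \cdot 10^{5}$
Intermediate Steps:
$u{\left(K,T \right)} = 15 + T$ ($u{\left(K,T \right)} = T + 15 = 15 + T$)
$L{\left(p \right)} = 5 + 2 p^{2}$ ($L{\left(p \right)} = \left(p^{2} + p p\right) + 5 = \left(p^{2} + p^{2}\right) + 5 = 2 p^{2} + 5 = 5 + 2 p^{2}$)
$h{\left(G \right)} = \sqrt{G} \left(5 + 2 \left(15 + G\right)^{2}\right)$ ($h{\left(G \right)} = \left(5 + 2 \left(15 + G\right)^{2}\right) \sqrt{G} = \sqrt{G} \left(5 + 2 \left(15 + G\right)^{2}\right)$)
$\left(-75 + 61 \cdot 103\right) - h{\left(136 \right)} = \left(-75 + 61 \cdot 103\right) - \sqrt{136} \left(5 + 2 \left(15 + 136\right)^{2}\right) = \left(-75 + 6283\right) - 2 \sqrt{34} \left(5 + 2 \cdot 151^{2}\right) = 6208 - 2 \sqrt{34} \left(5 + 2 \cdot 22801\right) = 6208 - 2 \sqrt{34} \left(5 + 45602\right) = 6208 - 2 \sqrt{34} \cdot 45607 = 6208 - 91214 \sqrt{34}$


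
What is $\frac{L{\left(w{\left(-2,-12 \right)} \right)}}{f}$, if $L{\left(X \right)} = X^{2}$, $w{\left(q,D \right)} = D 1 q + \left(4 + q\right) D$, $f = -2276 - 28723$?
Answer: $0$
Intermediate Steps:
$f = -30999$ ($f = -2276 - 28723 = -30999$)
$w{\left(q,D \right)} = D q + D \left(4 + q\right)$
$\frac{L{\left(w{\left(-2,-12 \right)} \right)}}{f} = \frac{\left(2 \left(-12\right) \left(2 - 2\right)\right)^{2}}{-30999} = \left(2 \left(-12\right) 0\right)^{2} \left(- \frac{1}{30999}\right) = 0^{2} \left(- \frac{1}{30999}\right) = 0 \left(- \frac{1}{30999}\right) = 0$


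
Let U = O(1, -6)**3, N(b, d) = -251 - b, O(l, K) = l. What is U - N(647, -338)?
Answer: 899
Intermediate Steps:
U = 1 (U = 1**3 = 1)
U - N(647, -338) = 1 - (-251 - 1*647) = 1 - (-251 - 647) = 1 - 1*(-898) = 1 + 898 = 899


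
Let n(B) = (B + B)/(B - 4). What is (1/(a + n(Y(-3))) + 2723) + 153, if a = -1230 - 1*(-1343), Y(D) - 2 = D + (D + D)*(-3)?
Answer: 4322641/1503 ≈ 2876.0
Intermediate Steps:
Y(D) = 2 - 5*D (Y(D) = 2 + (D + (D + D)*(-3)) = 2 + (D + (2*D)*(-3)) = 2 + (D - 6*D) = 2 - 5*D)
n(B) = 2*B/(-4 + B) (n(B) = (2*B)/(-4 + B) = 2*B/(-4 + B))
a = 113 (a = -1230 + 1343 = 113)
(1/(a + n(Y(-3))) + 2723) + 153 = (1/(113 + 2*(2 - 5*(-3))/(-4 + (2 - 5*(-3)))) + 2723) + 153 = (1/(113 + 2*(2 + 15)/(-4 + (2 + 15))) + 2723) + 153 = (1/(113 + 2*17/(-4 + 17)) + 2723) + 153 = (1/(113 + 2*17/13) + 2723) + 153 = (1/(113 + 2*17*(1/13)) + 2723) + 153 = (1/(113 + 34/13) + 2723) + 153 = (1/(1503/13) + 2723) + 153 = (13/1503 + 2723) + 153 = 4092682/1503 + 153 = 4322641/1503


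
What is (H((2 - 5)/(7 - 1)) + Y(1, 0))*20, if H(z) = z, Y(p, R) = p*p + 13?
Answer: 270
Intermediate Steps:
Y(p, R) = 13 + p² (Y(p, R) = p² + 13 = 13 + p²)
(H((2 - 5)/(7 - 1)) + Y(1, 0))*20 = ((2 - 5)/(7 - 1) + (13 + 1²))*20 = (-3/6 + (13 + 1))*20 = (-3*⅙ + 14)*20 = (-½ + 14)*20 = (27/2)*20 = 270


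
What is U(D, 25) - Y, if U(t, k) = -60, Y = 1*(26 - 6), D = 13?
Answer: -80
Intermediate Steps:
Y = 20 (Y = 1*20 = 20)
U(D, 25) - Y = -60 - 1*20 = -60 - 20 = -80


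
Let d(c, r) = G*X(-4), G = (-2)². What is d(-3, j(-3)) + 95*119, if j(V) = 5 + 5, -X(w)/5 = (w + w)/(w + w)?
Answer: 11285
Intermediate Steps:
X(w) = -5 (X(w) = -5*(w + w)/(w + w) = -5*2*w/(2*w) = -5*2*w*1/(2*w) = -5*1 = -5)
j(V) = 10
G = 4
d(c, r) = -20 (d(c, r) = 4*(-5) = -20)
d(-3, j(-3)) + 95*119 = -20 + 95*119 = -20 + 11305 = 11285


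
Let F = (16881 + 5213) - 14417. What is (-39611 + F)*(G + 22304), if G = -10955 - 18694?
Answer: 234555230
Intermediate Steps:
F = 7677 (F = 22094 - 14417 = 7677)
G = -29649
(-39611 + F)*(G + 22304) = (-39611 + 7677)*(-29649 + 22304) = -31934*(-7345) = 234555230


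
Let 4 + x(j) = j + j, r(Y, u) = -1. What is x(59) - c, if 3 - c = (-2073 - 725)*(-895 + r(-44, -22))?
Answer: 2507119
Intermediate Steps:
x(j) = -4 + 2*j (x(j) = -4 + (j + j) = -4 + 2*j)
c = -2507005 (c = 3 - (-2073 - 725)*(-895 - 1) = 3 - (-2798)*(-896) = 3 - 1*2507008 = 3 - 2507008 = -2507005)
x(59) - c = (-4 + 2*59) - 1*(-2507005) = (-4 + 118) + 2507005 = 114 + 2507005 = 2507119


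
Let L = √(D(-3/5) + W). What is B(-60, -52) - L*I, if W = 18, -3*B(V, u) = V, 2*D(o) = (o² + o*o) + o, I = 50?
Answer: 20 - 5*√1806 ≈ -192.49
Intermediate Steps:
D(o) = o² + o/2 (D(o) = ((o² + o*o) + o)/2 = ((o² + o²) + o)/2 = (2*o² + o)/2 = (o + 2*o²)/2 = o² + o/2)
B(V, u) = -V/3
L = √1806/10 (L = √((-3/5)*(½ - 3/5) + 18) = √((-3*⅕)*(½ - 3*⅕) + 18) = √(-3*(½ - ⅗)/5 + 18) = √(-⅗*(-⅒) + 18) = √(3/50 + 18) = √(903/50) = √1806/10 ≈ 4.2497)
B(-60, -52) - L*I = -⅓*(-60) - √1806/10*50 = 20 - 5*√1806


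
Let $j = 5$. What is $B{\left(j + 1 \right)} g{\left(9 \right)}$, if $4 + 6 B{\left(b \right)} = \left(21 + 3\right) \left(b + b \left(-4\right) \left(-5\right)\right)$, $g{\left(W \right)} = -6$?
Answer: $-3020$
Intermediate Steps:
$B{\left(b \right)} = - \frac{2}{3} + 84 b$ ($B{\left(b \right)} = - \frac{2}{3} + \frac{\left(21 + 3\right) \left(b + b \left(-4\right) \left(-5\right)\right)}{6} = - \frac{2}{3} + \frac{24 \left(b + - 4 b \left(-5\right)\right)}{6} = - \frac{2}{3} + \frac{24 \left(b + 20 b\right)}{6} = - \frac{2}{3} + \frac{24 \cdot 21 b}{6} = - \frac{2}{3} + \frac{504 b}{6} = - \frac{2}{3} + 84 b$)
$B{\left(j + 1 \right)} g{\left(9 \right)} = \left(- \frac{2}{3} + 84 \left(5 + 1\right)\right) \left(-6\right) = \left(- \frac{2}{3} + 84 \cdot 6\right) \left(-6\right) = \left(- \frac{2}{3} + 504\right) \left(-6\right) = \frac{1510}{3} \left(-6\right) = -3020$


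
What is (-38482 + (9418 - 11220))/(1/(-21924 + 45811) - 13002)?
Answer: 962263908/310578773 ≈ 3.0983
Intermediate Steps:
(-38482 + (9418 - 11220))/(1/(-21924 + 45811) - 13002) = (-38482 - 1802)/(1/23887 - 13002) = -40284/(1/23887 - 13002) = -40284/(-310578773/23887) = -40284*(-23887/310578773) = 962263908/310578773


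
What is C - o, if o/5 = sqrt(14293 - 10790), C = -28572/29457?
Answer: -9524/9819 - 5*sqrt(3503) ≈ -296.90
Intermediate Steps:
C = -9524/9819 (C = -28572/29457 = -1*9524/9819 = -9524/9819 ≈ -0.96996)
o = 5*sqrt(3503) (o = 5*sqrt(14293 - 10790) = 5*sqrt(3503) ≈ 295.93)
C - o = -9524/9819 - 5*sqrt(3503)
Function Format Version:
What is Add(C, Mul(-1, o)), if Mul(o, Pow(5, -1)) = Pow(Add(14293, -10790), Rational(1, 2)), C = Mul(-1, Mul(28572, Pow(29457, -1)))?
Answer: Add(Rational(-9524, 9819), Mul(-5, Pow(3503, Rational(1, 2)))) ≈ -296.90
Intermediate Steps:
C = Rational(-9524, 9819) (C = Mul(-1, Mul(28572, Rational(1, 29457))) = Mul(-1, Rational(9524, 9819)) = Rational(-9524, 9819) ≈ -0.96996)
o = Mul(5, Pow(3503, Rational(1, 2))) (o = Mul(5, Pow(Add(14293, -10790), Rational(1, 2))) = Mul(5, Pow(3503, Rational(1, 2))) ≈ 295.93)
Add(C, Mul(-1, o)) = Add(Rational(-9524, 9819), Mul(-1, Mul(5, Pow(3503, Rational(1, 2))))) = Add(Rational(-9524, 9819), Mul(-5, Pow(3503, Rational(1, 2))))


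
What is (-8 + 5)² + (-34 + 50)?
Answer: 25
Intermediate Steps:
(-8 + 5)² + (-34 + 50) = (-3)² + 16 = 9 + 16 = 25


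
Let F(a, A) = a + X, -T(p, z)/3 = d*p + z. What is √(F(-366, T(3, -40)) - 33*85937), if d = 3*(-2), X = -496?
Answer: I*√2836783 ≈ 1684.3*I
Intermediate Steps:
d = -6
T(p, z) = -3*z + 18*p (T(p, z) = -3*(-6*p + z) = -3*(z - 6*p) = -3*z + 18*p)
F(a, A) = -496 + a (F(a, A) = a - 496 = -496 + a)
√(F(-366, T(3, -40)) - 33*85937) = √((-496 - 366) - 33*85937) = √(-862 - 2835921) = √(-2836783) = I*√2836783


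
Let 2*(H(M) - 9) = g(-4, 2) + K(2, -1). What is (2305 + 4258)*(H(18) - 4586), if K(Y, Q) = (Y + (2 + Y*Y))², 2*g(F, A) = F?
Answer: -29835398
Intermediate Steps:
g(F, A) = F/2
K(Y, Q) = (2 + Y + Y²)² (K(Y, Q) = (Y + (2 + Y²))² = (2 + Y + Y²)²)
H(M) = 40 (H(M) = 9 + ((½)*(-4) + (2 + 2 + 2²)²)/2 = 9 + (-2 + (2 + 2 + 4)²)/2 = 9 + (-2 + 8²)/2 = 9 + (-2 + 64)/2 = 9 + (½)*62 = 9 + 31 = 40)
(2305 + 4258)*(H(18) - 4586) = (2305 + 4258)*(40 - 4586) = 6563*(-4546) = -29835398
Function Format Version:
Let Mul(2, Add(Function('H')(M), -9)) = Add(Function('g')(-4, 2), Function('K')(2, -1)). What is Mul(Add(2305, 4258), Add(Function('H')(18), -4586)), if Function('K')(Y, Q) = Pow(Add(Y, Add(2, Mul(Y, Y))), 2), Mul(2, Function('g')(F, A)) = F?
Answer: -29835398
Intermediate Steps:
Function('g')(F, A) = Mul(Rational(1, 2), F)
Function('K')(Y, Q) = Pow(Add(2, Y, Pow(Y, 2)), 2) (Function('K')(Y, Q) = Pow(Add(Y, Add(2, Pow(Y, 2))), 2) = Pow(Add(2, Y, Pow(Y, 2)), 2))
Function('H')(M) = 40 (Function('H')(M) = Add(9, Mul(Rational(1, 2), Add(Mul(Rational(1, 2), -4), Pow(Add(2, 2, Pow(2, 2)), 2)))) = Add(9, Mul(Rational(1, 2), Add(-2, Pow(Add(2, 2, 4), 2)))) = Add(9, Mul(Rational(1, 2), Add(-2, Pow(8, 2)))) = Add(9, Mul(Rational(1, 2), Add(-2, 64))) = Add(9, Mul(Rational(1, 2), 62)) = Add(9, 31) = 40)
Mul(Add(2305, 4258), Add(Function('H')(18), -4586)) = Mul(Add(2305, 4258), Add(40, -4586)) = Mul(6563, -4546) = -29835398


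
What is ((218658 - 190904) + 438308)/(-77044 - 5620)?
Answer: -233031/41332 ≈ -5.6380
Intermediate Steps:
((218658 - 190904) + 438308)/(-77044 - 5620) = (27754 + 438308)/(-82664) = 466062*(-1/82664) = -233031/41332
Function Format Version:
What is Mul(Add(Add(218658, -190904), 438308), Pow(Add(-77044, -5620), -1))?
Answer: Rational(-233031, 41332) ≈ -5.6380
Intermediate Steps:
Mul(Add(Add(218658, -190904), 438308), Pow(Add(-77044, -5620), -1)) = Mul(Add(27754, 438308), Pow(-82664, -1)) = Mul(466062, Rational(-1, 82664)) = Rational(-233031, 41332)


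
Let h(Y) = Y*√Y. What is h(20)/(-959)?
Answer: -40*√5/959 ≈ -0.093267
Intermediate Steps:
h(Y) = Y^(3/2)
h(20)/(-959) = 20^(3/2)/(-959) = (40*√5)*(-1/959) = -40*√5/959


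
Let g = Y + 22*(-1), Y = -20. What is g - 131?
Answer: -173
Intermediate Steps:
g = -42 (g = -20 + 22*(-1) = -20 - 22 = -42)
g - 131 = -42 - 131 = -173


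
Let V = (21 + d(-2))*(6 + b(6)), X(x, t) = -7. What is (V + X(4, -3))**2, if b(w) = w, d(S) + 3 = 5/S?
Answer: 32041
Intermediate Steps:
d(S) = -3 + 5/S
V = 186 (V = (21 + (-3 + 5/(-2)))*(6 + 6) = (21 + (-3 + 5*(-1/2)))*12 = (21 + (-3 - 5/2))*12 = (21 - 11/2)*12 = (31/2)*12 = 186)
(V + X(4, -3))**2 = (186 - 7)**2 = 179**2 = 32041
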